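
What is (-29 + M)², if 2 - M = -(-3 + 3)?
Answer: 729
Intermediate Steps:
M = 2 (M = 2 - (-1)*(-3 + 3) = 2 - (-1)*0 = 2 - 1*0 = 2 + 0 = 2)
(-29 + M)² = (-29 + 2)² = (-27)² = 729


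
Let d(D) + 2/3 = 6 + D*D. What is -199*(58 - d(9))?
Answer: 16915/3 ≈ 5638.3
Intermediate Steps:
d(D) = 16/3 + D**2 (d(D) = -2/3 + (6 + D*D) = -2/3 + (6 + D**2) = 16/3 + D**2)
-199*(58 - d(9)) = -199*(58 - (16/3 + 9**2)) = -199*(58 - (16/3 + 81)) = -199*(58 - 1*259/3) = -199*(58 - 259/3) = -199*(-85/3) = 16915/3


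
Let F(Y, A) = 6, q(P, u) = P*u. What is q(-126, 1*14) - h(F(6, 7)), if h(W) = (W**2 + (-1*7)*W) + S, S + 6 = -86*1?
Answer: -1666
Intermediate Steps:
S = -92 (S = -6 - 86*1 = -6 - 86 = -92)
h(W) = -92 + W**2 - 7*W (h(W) = (W**2 + (-1*7)*W) - 92 = (W**2 - 7*W) - 92 = -92 + W**2 - 7*W)
q(-126, 1*14) - h(F(6, 7)) = -126*14 - (-92 + 6**2 - 7*6) = -126*14 - (-92 + 36 - 42) = -1764 - 1*(-98) = -1764 + 98 = -1666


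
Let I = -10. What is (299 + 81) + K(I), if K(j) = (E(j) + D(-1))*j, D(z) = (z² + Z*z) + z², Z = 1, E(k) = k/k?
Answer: 360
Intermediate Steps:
E(k) = 1
D(z) = z + 2*z² (D(z) = (z² + 1*z) + z² = (z² + z) + z² = (z + z²) + z² = z + 2*z²)
K(j) = 2*j (K(j) = (1 - (1 + 2*(-1)))*j = (1 - (1 - 2))*j = (1 - 1*(-1))*j = (1 + 1)*j = 2*j)
(299 + 81) + K(I) = (299 + 81) + 2*(-10) = 380 - 20 = 360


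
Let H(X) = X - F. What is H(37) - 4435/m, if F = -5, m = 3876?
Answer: 158357/3876 ≈ 40.856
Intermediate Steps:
H(X) = 5 + X (H(X) = X - 1*(-5) = X + 5 = 5 + X)
H(37) - 4435/m = (5 + 37) - 4435/3876 = 42 - 4435/3876 = 158357/3876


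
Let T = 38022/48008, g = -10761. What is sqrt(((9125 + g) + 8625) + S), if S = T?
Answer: sqrt(1006865584967)/12002 ≈ 83.605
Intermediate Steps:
T = 19011/24004 (T = 38022*(1/48008) = 19011/24004 ≈ 0.79199)
S = 19011/24004 ≈ 0.79199
sqrt(((9125 + g) + 8625) + S) = sqrt(((9125 - 10761) + 8625) + 19011/24004) = sqrt((-1636 + 8625) + 19011/24004) = sqrt(6989 + 19011/24004) = sqrt(167782967/24004) = sqrt(1006865584967)/12002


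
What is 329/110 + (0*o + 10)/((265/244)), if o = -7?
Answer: 71117/5830 ≈ 12.198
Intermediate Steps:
329/110 + (0*o + 10)/((265/244)) = 329/110 + (0*(-7) + 10)/((265/244)) = 329*(1/110) + (0 + 10)/((265*(1/244))) = 329/110 + 10/(265/244) = 329/110 + 10*(244/265) = 329/110 + 488/53 = 71117/5830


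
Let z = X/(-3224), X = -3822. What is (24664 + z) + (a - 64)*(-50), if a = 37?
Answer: 3225883/124 ≈ 26015.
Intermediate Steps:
z = 147/124 (z = -3822/(-3224) = -3822*(-1/3224) = 147/124 ≈ 1.1855)
(24664 + z) + (a - 64)*(-50) = (24664 + 147/124) + (37 - 64)*(-50) = 3058483/124 - 27*(-50) = 3058483/124 + 1350 = 3225883/124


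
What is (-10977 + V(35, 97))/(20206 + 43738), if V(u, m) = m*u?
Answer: -3791/31972 ≈ -0.11857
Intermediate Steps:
(-10977 + V(35, 97))/(20206 + 43738) = (-10977 + 97*35)/(20206 + 43738) = (-10977 + 3395)/63944 = -7582*1/63944 = -3791/31972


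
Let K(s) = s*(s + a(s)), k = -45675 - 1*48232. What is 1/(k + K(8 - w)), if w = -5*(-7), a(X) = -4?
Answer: -1/93070 ≈ -1.0745e-5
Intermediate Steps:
w = 35
k = -93907 (k = -45675 - 48232 = -93907)
K(s) = s*(-4 + s) (K(s) = s*(s - 4) = s*(-4 + s))
1/(k + K(8 - w)) = 1/(-93907 + (8 - 1*35)*(-4 + (8 - 1*35))) = 1/(-93907 + (8 - 35)*(-4 + (8 - 35))) = 1/(-93907 - 27*(-4 - 27)) = 1/(-93907 - 27*(-31)) = 1/(-93907 + 837) = 1/(-93070) = -1/93070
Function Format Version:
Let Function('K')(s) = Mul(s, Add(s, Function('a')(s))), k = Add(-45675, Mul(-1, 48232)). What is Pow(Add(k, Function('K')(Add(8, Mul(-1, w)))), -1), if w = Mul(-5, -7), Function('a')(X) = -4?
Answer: Rational(-1, 93070) ≈ -1.0745e-5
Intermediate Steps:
w = 35
k = -93907 (k = Add(-45675, -48232) = -93907)
Function('K')(s) = Mul(s, Add(-4, s)) (Function('K')(s) = Mul(s, Add(s, -4)) = Mul(s, Add(-4, s)))
Pow(Add(k, Function('K')(Add(8, Mul(-1, w)))), -1) = Pow(Add(-93907, Mul(Add(8, Mul(-1, 35)), Add(-4, Add(8, Mul(-1, 35))))), -1) = Pow(Add(-93907, Mul(Add(8, -35), Add(-4, Add(8, -35)))), -1) = Pow(Add(-93907, Mul(-27, Add(-4, -27))), -1) = Pow(Add(-93907, Mul(-27, -31)), -1) = Pow(Add(-93907, 837), -1) = Pow(-93070, -1) = Rational(-1, 93070)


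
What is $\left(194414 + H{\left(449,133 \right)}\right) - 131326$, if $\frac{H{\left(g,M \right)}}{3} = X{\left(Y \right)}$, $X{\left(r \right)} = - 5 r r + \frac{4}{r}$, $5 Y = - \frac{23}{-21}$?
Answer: $\frac{1067416573}{16905} \approx 63142.0$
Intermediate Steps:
$Y = \frac{23}{105}$ ($Y = \frac{\left(-23\right) \frac{1}{-21}}{5} = \frac{\left(-23\right) \left(- \frac{1}{21}\right)}{5} = \frac{1}{5} \cdot \frac{23}{21} = \frac{23}{105} \approx 0.21905$)
$X{\left(r \right)} = - 5 r^{2} + \frac{4}{r}$
$H{\left(g,M \right)} = \frac{913933}{16905}$ ($H{\left(g,M \right)} = 3 \frac{4 - 5 \left(\frac{23}{105}\right)^{3}}{\frac{23}{105}} = 3 \frac{105 \left(4 - \frac{12167}{231525}\right)}{23} = 3 \cdot \frac{105}{23} \cdot \frac{913933}{231525} = 3 \cdot \frac{913933}{50715} = \frac{913933}{16905}$)
$\left(194414 + H{\left(449,133 \right)}\right) - 131326 = \left(194414 + \frac{913933}{16905}\right) - 131326 = \frac{3287482603}{16905} - 131326 = \frac{1067416573}{16905}$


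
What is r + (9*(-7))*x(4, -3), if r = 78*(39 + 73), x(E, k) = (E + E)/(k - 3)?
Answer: 8820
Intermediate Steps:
x(E, k) = 2*E/(-3 + k) (x(E, k) = (2*E)/(-3 + k) = 2*E/(-3 + k))
r = 8736 (r = 78*112 = 8736)
r + (9*(-7))*x(4, -3) = 8736 + (9*(-7))*(2*4/(-3 - 3)) = 8736 - 126*4/(-6) = 8736 - 126*4*(-1)/6 = 8736 - 63*(-4/3) = 8736 + 84 = 8820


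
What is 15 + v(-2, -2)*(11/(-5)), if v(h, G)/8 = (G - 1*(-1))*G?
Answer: -101/5 ≈ -20.200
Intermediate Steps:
v(h, G) = 8*G*(1 + G) (v(h, G) = 8*((G - 1*(-1))*G) = 8*((G + 1)*G) = 8*((1 + G)*G) = 8*(G*(1 + G)) = 8*G*(1 + G))
15 + v(-2, -2)*(11/(-5)) = 15 + (8*(-2)*(1 - 2))*(11/(-5)) = 15 + (8*(-2)*(-1))*(11*(-⅕)) = 15 + 16*(-11/5) = 15 - 176/5 = -101/5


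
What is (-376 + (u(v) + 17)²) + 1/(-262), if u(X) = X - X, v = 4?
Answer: -22795/262 ≈ -87.004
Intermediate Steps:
u(X) = 0
(-376 + (u(v) + 17)²) + 1/(-262) = (-376 + (0 + 17)²) + 1/(-262) = (-376 + 17²) - 1/262 = (-376 + 289) - 1/262 = -87 - 1/262 = -22795/262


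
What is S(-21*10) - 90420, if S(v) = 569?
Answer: -89851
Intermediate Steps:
S(-21*10) - 90420 = 569 - 90420 = -89851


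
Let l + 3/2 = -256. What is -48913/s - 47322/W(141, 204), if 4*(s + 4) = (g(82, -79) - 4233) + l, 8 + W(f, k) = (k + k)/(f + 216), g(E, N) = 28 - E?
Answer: 506691721/72968 ≈ 6944.0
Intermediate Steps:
l = -515/2 (l = -3/2 - 256 = -515/2 ≈ -257.50)
W(f, k) = -8 + 2*k/(216 + f) (W(f, k) = -8 + (k + k)/(f + 216) = -8 + (2*k)/(216 + f) = -8 + 2*k/(216 + f))
s = -9121/8 (s = -4 + (((28 - 1*82) - 4233) - 515/2)/4 = -4 + (((28 - 82) - 4233) - 515/2)/4 = -4 + ((-54 - 4233) - 515/2)/4 = -4 + (-4287 - 515/2)/4 = -4 + (¼)*(-9089/2) = -4 - 9089/8 = -9121/8 ≈ -1140.1)
-48913/s - 47322/W(141, 204) = -48913/(-9121/8) - 47322*(216 + 141)/(2*(-864 + 204 - 4*141)) = -48913*(-8/9121) - 47322*357/(2*(-864 + 204 - 564)) = 391304/9121 - 47322/(2*(1/357)*(-1224)) = 391304/9121 - 47322/(-48/7) = 391304/9121 - 47322*(-7/48) = 391304/9121 + 55209/8 = 506691721/72968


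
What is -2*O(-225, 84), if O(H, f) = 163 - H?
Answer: -776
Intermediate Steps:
-2*O(-225, 84) = -2*(163 - 1*(-225)) = -2*(163 + 225) = -2*388 = -776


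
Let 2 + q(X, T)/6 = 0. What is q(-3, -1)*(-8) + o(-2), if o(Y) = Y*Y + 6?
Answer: 106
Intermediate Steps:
o(Y) = 6 + Y² (o(Y) = Y² + 6 = 6 + Y²)
q(X, T) = -12 (q(X, T) = -12 + 6*0 = -12 + 0 = -12)
q(-3, -1)*(-8) + o(-2) = -12*(-8) + (6 + (-2)²) = 96 + (6 + 4) = 96 + 10 = 106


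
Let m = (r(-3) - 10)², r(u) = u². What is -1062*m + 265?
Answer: -797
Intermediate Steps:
m = 1 (m = ((-3)² - 10)² = (9 - 10)² = (-1)² = 1)
-1062*m + 265 = -1062*1 + 265 = -1062 + 265 = -797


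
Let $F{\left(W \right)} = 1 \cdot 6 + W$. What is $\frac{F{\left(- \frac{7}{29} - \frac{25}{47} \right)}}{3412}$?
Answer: $\frac{1781}{1162639} \approx 0.0015319$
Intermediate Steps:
$F{\left(W \right)} = 6 + W$
$\frac{F{\left(- \frac{7}{29} - \frac{25}{47} \right)}}{3412} = \frac{6 - \left(\frac{7}{29} + \frac{25}{47}\right)}{3412} = \left(6 - \frac{1054}{1363}\right) \frac{1}{3412} = \frac{7124}{1363} \cdot \frac{1}{3412} = \frac{1781}{1162639}$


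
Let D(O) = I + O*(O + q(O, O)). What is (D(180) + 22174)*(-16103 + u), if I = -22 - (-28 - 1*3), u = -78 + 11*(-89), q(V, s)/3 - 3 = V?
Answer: -2632395480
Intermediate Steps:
q(V, s) = 9 + 3*V
u = -1057 (u = -78 - 979 = -1057)
I = 9 (I = -22 - (-28 - 3) = -22 - 1*(-31) = -22 + 31 = 9)
D(O) = 9 + O*(9 + 4*O) (D(O) = 9 + O*(O + (9 + 3*O)) = 9 + O*(9 + 4*O))
(D(180) + 22174)*(-16103 + u) = ((9 + 4*180² + 9*180) + 22174)*(-16103 - 1057) = ((9 + 4*32400 + 1620) + 22174)*(-17160) = ((9 + 129600 + 1620) + 22174)*(-17160) = (131229 + 22174)*(-17160) = 153403*(-17160) = -2632395480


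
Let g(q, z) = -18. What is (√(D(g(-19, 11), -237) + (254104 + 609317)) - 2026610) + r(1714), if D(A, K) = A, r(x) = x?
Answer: -2024896 + √863403 ≈ -2.0240e+6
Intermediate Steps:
(√(D(g(-19, 11), -237) + (254104 + 609317)) - 2026610) + r(1714) = (√(-18 + (254104 + 609317)) - 2026610) + 1714 = (√(-18 + 863421) - 2026610) + 1714 = (√863403 - 2026610) + 1714 = (-2026610 + √863403) + 1714 = -2024896 + √863403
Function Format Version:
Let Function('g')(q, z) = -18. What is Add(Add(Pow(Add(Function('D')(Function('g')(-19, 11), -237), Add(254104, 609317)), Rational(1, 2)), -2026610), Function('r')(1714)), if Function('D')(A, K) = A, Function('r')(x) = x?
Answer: Add(-2024896, Pow(863403, Rational(1, 2))) ≈ -2.0240e+6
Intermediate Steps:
Add(Add(Pow(Add(Function('D')(Function('g')(-19, 11), -237), Add(254104, 609317)), Rational(1, 2)), -2026610), Function('r')(1714)) = Add(Add(Pow(Add(-18, Add(254104, 609317)), Rational(1, 2)), -2026610), 1714) = Add(Add(Pow(Add(-18, 863421), Rational(1, 2)), -2026610), 1714) = Add(Add(Pow(863403, Rational(1, 2)), -2026610), 1714) = Add(Add(-2026610, Pow(863403, Rational(1, 2))), 1714) = Add(-2024896, Pow(863403, Rational(1, 2)))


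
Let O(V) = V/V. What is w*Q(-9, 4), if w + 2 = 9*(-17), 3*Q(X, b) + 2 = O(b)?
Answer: 155/3 ≈ 51.667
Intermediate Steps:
O(V) = 1
Q(X, b) = -⅓ (Q(X, b) = -⅔ + (⅓)*1 = -⅔ + ⅓ = -⅓)
w = -155 (w = -2 + 9*(-17) = -2 - 153 = -155)
w*Q(-9, 4) = -155*(-⅓) = 155/3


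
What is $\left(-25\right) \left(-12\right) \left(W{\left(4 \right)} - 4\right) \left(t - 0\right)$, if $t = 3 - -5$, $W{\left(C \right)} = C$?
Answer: $0$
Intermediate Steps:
$t = 8$ ($t = 3 + 5 = 8$)
$\left(-25\right) \left(-12\right) \left(W{\left(4 \right)} - 4\right) \left(t - 0\right) = \left(-25\right) \left(-12\right) \left(4 - 4\right) \left(8 - 0\right) = 300 \cdot 0 \left(8 + 0\right) = 300 \cdot 0 \cdot 8 = 300 \cdot 0 = 0$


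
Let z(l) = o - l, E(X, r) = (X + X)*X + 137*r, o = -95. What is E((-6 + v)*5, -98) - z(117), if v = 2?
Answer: -12414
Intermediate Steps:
E(X, r) = 2*X**2 + 137*r (E(X, r) = (2*X)*X + 137*r = 2*X**2 + 137*r)
z(l) = -95 - l
E((-6 + v)*5, -98) - z(117) = (2*((-6 + 2)*5)**2 + 137*(-98)) - (-95 - 1*117) = (2*(-4*5)**2 - 13426) - (-95 - 117) = (2*(-20)**2 - 13426) - 1*(-212) = (2*400 - 13426) + 212 = (800 - 13426) + 212 = -12626 + 212 = -12414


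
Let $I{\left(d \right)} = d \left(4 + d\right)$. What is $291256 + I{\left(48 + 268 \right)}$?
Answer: $392376$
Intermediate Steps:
$291256 + I{\left(48 + 268 \right)} = 291256 + \left(48 + 268\right) \left(4 + \left(48 + 268\right)\right) = 291256 + 316 \left(4 + 316\right) = 291256 + 316 \cdot 320 = 291256 + 101120 = 392376$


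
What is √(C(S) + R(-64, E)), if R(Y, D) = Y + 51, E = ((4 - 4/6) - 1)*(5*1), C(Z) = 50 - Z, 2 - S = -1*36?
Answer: I ≈ 1.0*I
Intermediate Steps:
S = 38 (S = 2 - (-1)*36 = 2 - 1*(-36) = 2 + 36 = 38)
E = 35/3 (E = ((4 - 4/6) - 1)*5 = ((4 - 1*⅔) - 1)*5 = ((4 - ⅔) - 1)*5 = (10/3 - 1)*5 = (7/3)*5 = 35/3 ≈ 11.667)
R(Y, D) = 51 + Y
√(C(S) + R(-64, E)) = √((50 - 1*38) + (51 - 64)) = √((50 - 38) - 13) = √(12 - 13) = √(-1) = I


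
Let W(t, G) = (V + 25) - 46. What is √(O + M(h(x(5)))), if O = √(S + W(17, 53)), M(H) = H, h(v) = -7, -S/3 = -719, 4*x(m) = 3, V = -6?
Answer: √(-7 + √2130) ≈ 6.2571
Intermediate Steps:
x(m) = ¾ (x(m) = (¼)*3 = ¾)
S = 2157 (S = -3*(-719) = 2157)
W(t, G) = -27 (W(t, G) = (-6 + 25) - 46 = 19 - 46 = -27)
O = √2130 (O = √(2157 - 27) = √2130 ≈ 46.152)
√(O + M(h(x(5)))) = √(√2130 - 7) = √(-7 + √2130)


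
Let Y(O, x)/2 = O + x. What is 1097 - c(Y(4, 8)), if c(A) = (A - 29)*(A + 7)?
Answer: 1252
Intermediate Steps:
Y(O, x) = 2*O + 2*x (Y(O, x) = 2*(O + x) = 2*O + 2*x)
c(A) = (-29 + A)*(7 + A)
1097 - c(Y(4, 8)) = 1097 - (-203 + (2*4 + 2*8)² - 22*(2*4 + 2*8)) = 1097 - (-203 + (8 + 16)² - 22*(8 + 16)) = 1097 - (-203 + 24² - 22*24) = 1097 - (-203 + 576 - 528) = 1097 - 1*(-155) = 1097 + 155 = 1252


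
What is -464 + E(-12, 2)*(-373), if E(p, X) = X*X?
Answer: -1956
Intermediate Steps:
E(p, X) = X**2
-464 + E(-12, 2)*(-373) = -464 + 2**2*(-373) = -464 + 4*(-373) = -464 - 1492 = -1956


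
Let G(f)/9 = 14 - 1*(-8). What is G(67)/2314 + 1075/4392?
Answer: 1678583/5081544 ≈ 0.33033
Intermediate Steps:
G(f) = 198 (G(f) = 9*(14 - 1*(-8)) = 9*(14 + 8) = 9*22 = 198)
G(67)/2314 + 1075/4392 = 198/2314 + 1075/4392 = 198*(1/2314) + 1075*(1/4392) = 99/1157 + 1075/4392 = 1678583/5081544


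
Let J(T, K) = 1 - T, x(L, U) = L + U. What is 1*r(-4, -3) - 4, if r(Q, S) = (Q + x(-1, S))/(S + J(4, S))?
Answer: -8/3 ≈ -2.6667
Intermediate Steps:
r(Q, S) = (-1 + Q + S)/(-3 + S) (r(Q, S) = (Q + (-1 + S))/(S + (1 - 1*4)) = (-1 + Q + S)/(S + (1 - 4)) = (-1 + Q + S)/(S - 3) = (-1 + Q + S)/(-3 + S))
1*r(-4, -3) - 4 = 1*((-1 - 4 - 3)/(-3 - 3)) - 4 = 1*(-8/(-6)) - 4 = 1*(-1/6*(-8)) - 4 = 1*(4/3) - 4 = 4/3 - 4 = -8/3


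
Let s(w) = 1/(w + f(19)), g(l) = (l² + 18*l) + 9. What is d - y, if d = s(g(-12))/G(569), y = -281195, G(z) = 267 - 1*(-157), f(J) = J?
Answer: 5245973919/18656 ≈ 2.8120e+5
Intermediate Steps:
g(l) = 9 + l² + 18*l
G(z) = 424 (G(z) = 267 + 157 = 424)
s(w) = 1/(19 + w) (s(w) = 1/(w + 19) = 1/(19 + w))
d = -1/18656 (d = 1/((19 + (9 + (-12)² + 18*(-12)))*424) = (1/424)/(19 + (9 + 144 - 216)) = (1/424)/(19 - 63) = (1/424)/(-44) = -1/44*1/424 = -1/18656 ≈ -5.3602e-5)
d - y = -1/18656 - 1*(-281195) = -1/18656 + 281195 = 5245973919/18656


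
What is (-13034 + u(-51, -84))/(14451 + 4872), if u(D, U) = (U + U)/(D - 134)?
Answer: -2411122/3574755 ≈ -0.67449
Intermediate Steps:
u(D, U) = 2*U/(-134 + D) (u(D, U) = (2*U)/(-134 + D) = 2*U/(-134 + D))
(-13034 + u(-51, -84))/(14451 + 4872) = (-13034 + 2*(-84)/(-134 - 51))/(14451 + 4872) = (-13034 + 2*(-84)/(-185))/19323 = (-13034 + 2*(-84)*(-1/185))*(1/19323) = (-13034 + 168/185)*(1/19323) = -2411122/185*1/19323 = -2411122/3574755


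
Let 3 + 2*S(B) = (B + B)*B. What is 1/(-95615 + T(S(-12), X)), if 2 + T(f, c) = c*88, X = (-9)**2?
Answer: -1/88489 ≈ -1.1301e-5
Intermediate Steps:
S(B) = -3/2 + B**2 (S(B) = -3/2 + ((B + B)*B)/2 = -3/2 + ((2*B)*B)/2 = -3/2 + (2*B**2)/2 = -3/2 + B**2)
X = 81
T(f, c) = -2 + 88*c (T(f, c) = -2 + c*88 = -2 + 88*c)
1/(-95615 + T(S(-12), X)) = 1/(-95615 + (-2 + 88*81)) = 1/(-95615 + (-2 + 7128)) = 1/(-95615 + 7126) = 1/(-88489) = -1/88489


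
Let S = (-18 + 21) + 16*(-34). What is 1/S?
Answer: -1/541 ≈ -0.0018484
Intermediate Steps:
S = -541 (S = 3 - 544 = -541)
1/S = 1/(-541) = -1/541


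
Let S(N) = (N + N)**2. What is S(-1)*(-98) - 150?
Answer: -542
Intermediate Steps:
S(N) = 4*N**2 (S(N) = (2*N)**2 = 4*N**2)
S(-1)*(-98) - 150 = (4*(-1)**2)*(-98) - 150 = (4*1)*(-98) - 150 = 4*(-98) - 150 = -392 - 150 = -542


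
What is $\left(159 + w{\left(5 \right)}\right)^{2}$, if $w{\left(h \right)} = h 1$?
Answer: $26896$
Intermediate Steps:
$w{\left(h \right)} = h$
$\left(159 + w{\left(5 \right)}\right)^{2} = \left(159 + 5\right)^{2} = 164^{2} = 26896$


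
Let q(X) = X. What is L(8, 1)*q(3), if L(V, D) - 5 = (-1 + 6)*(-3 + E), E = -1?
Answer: -45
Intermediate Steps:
L(V, D) = -15 (L(V, D) = 5 + (-1 + 6)*(-3 - 1) = 5 + 5*(-4) = 5 - 20 = -15)
L(8, 1)*q(3) = -15*3 = -45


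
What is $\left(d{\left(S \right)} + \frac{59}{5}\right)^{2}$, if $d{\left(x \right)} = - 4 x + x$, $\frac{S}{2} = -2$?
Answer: $\frac{14161}{25} \approx 566.44$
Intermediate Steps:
$S = -4$ ($S = 2 \left(-2\right) = -4$)
$d{\left(x \right)} = - 3 x$
$\left(d{\left(S \right)} + \frac{59}{5}\right)^{2} = \left(\left(-3\right) \left(-4\right) + \frac{59}{5}\right)^{2} = \left(12 + 59 \cdot \frac{1}{5}\right)^{2} = \left(12 + \frac{59}{5}\right)^{2} = \left(\frac{119}{5}\right)^{2} = \frac{14161}{25}$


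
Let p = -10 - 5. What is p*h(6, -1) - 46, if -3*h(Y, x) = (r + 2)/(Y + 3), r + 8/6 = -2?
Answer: -1262/27 ≈ -46.741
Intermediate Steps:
r = -10/3 (r = -4/3 - 2 = -10/3 ≈ -3.3333)
h(Y, x) = 4/(9*(3 + Y)) (h(Y, x) = -(-10/3 + 2)/(3*(Y + 3)) = -(-4)/(9*(3 + Y)) = 4/(9*(3 + Y)))
p = -15
p*h(6, -1) - 46 = -20/(3*(3 + 6)) - 46 = -20/(3*9) - 46 = -15*4/81 - 46 = -20/27 - 46 = -1262/27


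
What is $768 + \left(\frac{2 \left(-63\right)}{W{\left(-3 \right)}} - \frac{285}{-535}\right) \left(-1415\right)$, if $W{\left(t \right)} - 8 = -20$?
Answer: $- \frac{3176463}{214} \approx -14843.0$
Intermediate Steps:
$W{\left(t \right)} = -12$ ($W{\left(t \right)} = 8 - 20 = -12$)
$768 + \left(\frac{2 \left(-63\right)}{W{\left(-3 \right)}} - \frac{285}{-535}\right) \left(-1415\right) = 768 + \left(\frac{2 \left(-63\right)}{-12} - \frac{285}{-535}\right) \left(-1415\right) = 768 + \left(\left(-126\right) \left(- \frac{1}{12}\right) - - \frac{57}{107}\right) \left(-1415\right) = 768 + \left(\frac{21}{2} + \frac{57}{107}\right) \left(-1415\right) = 768 + \frac{2361}{214} \left(-1415\right) = 768 - \frac{3340815}{214} = - \frac{3176463}{214}$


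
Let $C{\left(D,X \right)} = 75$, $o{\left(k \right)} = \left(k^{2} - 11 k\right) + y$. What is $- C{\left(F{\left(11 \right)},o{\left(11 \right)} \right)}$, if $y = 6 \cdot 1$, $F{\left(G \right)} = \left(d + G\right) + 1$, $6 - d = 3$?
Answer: $-75$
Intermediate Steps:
$d = 3$ ($d = 6 - 3 = 3$)
$F{\left(G \right)} = 4 + G$ ($F{\left(G \right)} = \left(3 + G\right) + 1 = 4 + G$)
$y = 6$
$o{\left(k \right)} = 6 + k^{2} - 11 k$ ($o{\left(k \right)} = \left(k^{2} - 11 k\right) + 6 = 6 + k^{2} - 11 k$)
$- C{\left(F{\left(11 \right)},o{\left(11 \right)} \right)} = \left(-1\right) 75 = -75$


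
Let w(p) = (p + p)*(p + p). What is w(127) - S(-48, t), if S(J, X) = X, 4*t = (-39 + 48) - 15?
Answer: 129035/2 ≈ 64518.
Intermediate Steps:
t = -3/2 (t = ((-39 + 48) - 15)/4 = (9 - 15)/4 = (¼)*(-6) = -3/2 ≈ -1.5000)
w(p) = 4*p² (w(p) = (2*p)*(2*p) = 4*p²)
w(127) - S(-48, t) = 4*127² - 1*(-3/2) = 4*16129 + 3/2 = 64516 + 3/2 = 129035/2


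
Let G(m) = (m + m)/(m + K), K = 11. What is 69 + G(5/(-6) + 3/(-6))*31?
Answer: 1753/29 ≈ 60.448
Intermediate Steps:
G(m) = 2*m/(11 + m) (G(m) = (m + m)/(m + 11) = (2*m)/(11 + m) = 2*m/(11 + m))
69 + G(5/(-6) + 3/(-6))*31 = 69 + (2*(5/(-6) + 3/(-6))/(11 + (5/(-6) + 3/(-6))))*31 = 69 + (2*(5*(-⅙) + 3*(-⅙))/(11 + (5*(-⅙) + 3*(-⅙))))*31 = 69 + (2*(-⅚ - ½)/(11 + (-⅚ - ½)))*31 = 69 + (2*(-4/3)/(11 - 4/3))*31 = 69 + (2*(-4/3)/(29/3))*31 = 69 + (2*(-4/3)*(3/29))*31 = 69 - 8/29*31 = 69 - 248/29 = 1753/29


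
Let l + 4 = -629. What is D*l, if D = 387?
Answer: -244971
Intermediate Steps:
l = -633 (l = -4 - 629 = -633)
D*l = 387*(-633) = -244971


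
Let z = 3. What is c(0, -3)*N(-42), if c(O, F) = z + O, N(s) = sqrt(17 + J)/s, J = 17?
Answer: -sqrt(34)/14 ≈ -0.41650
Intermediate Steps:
N(s) = sqrt(34)/s (N(s) = sqrt(17 + 17)/s = sqrt(34)/s)
c(O, F) = 3 + O
c(0, -3)*N(-42) = (3 + 0)*(sqrt(34)/(-42)) = 3*(sqrt(34)*(-1/42)) = 3*(-sqrt(34)/42) = -sqrt(34)/14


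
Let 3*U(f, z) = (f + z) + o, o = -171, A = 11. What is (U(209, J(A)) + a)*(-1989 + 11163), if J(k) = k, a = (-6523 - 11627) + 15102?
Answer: -27812510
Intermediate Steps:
a = -3048 (a = -18150 + 15102 = -3048)
U(f, z) = -57 + f/3 + z/3 (U(f, z) = ((f + z) - 171)/3 = (-171 + f + z)/3 = -57 + f/3 + z/3)
(U(209, J(A)) + a)*(-1989 + 11163) = ((-57 + (1/3)*209 + (1/3)*11) - 3048)*(-1989 + 11163) = ((-57 + 209/3 + 11/3) - 3048)*9174 = (49/3 - 3048)*9174 = -9095/3*9174 = -27812510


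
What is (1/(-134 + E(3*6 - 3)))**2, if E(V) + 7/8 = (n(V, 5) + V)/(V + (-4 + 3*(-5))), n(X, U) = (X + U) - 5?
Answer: 64/1297321 ≈ 4.9332e-5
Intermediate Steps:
n(X, U) = -5 + U + X (n(X, U) = (U + X) - 5 = -5 + U + X)
E(V) = -7/8 + 2*V/(-19 + V) (E(V) = -7/8 + ((-5 + 5 + V) + V)/(V + (-4 + 3*(-5))) = -7/8 + (V + V)/(V + (-4 - 15)) = -7/8 + (2*V)/(V - 19) = -7/8 + (2*V)/(-19 + V) = -7/8 + 2*V/(-19 + V))
(1/(-134 + E(3*6 - 3)))**2 = (1/(-134 + (133 + 9*(3*6 - 3))/(8*(-19 + (3*6 - 3)))))**2 = (1/(-134 + (133 + 9*(18 - 3))/(8*(-19 + (18 - 3)))))**2 = (1/(-134 + (133 + 9*15)/(8*(-19 + 15))))**2 = (1/(-134 + (1/8)*(133 + 135)/(-4)))**2 = (1/(-134 + (1/8)*(-1/4)*268))**2 = (1/(-134 - 67/8))**2 = (1/(-1139/8))**2 = (-8/1139)**2 = 64/1297321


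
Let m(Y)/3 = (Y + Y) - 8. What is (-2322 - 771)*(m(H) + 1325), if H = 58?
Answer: -5100357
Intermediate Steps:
m(Y) = -24 + 6*Y (m(Y) = 3*((Y + Y) - 8) = 3*(2*Y - 8) = 3*(-8 + 2*Y) = -24 + 6*Y)
(-2322 - 771)*(m(H) + 1325) = (-2322 - 771)*((-24 + 6*58) + 1325) = -3093*((-24 + 348) + 1325) = -3093*(324 + 1325) = -3093*1649 = -5100357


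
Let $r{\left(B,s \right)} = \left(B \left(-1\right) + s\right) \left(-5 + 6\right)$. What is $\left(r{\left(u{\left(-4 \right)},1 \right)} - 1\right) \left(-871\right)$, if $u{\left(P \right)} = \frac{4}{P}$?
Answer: $-871$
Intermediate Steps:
$r{\left(B,s \right)} = s - B$ ($r{\left(B,s \right)} = \left(- B + s\right) 1 = \left(s - B\right) 1 = s - B$)
$\left(r{\left(u{\left(-4 \right)},1 \right)} - 1\right) \left(-871\right) = \left(\left(1 - \frac{4}{-4}\right) - 1\right) \left(-871\right) = \left(\left(1 - 4 \left(- \frac{1}{4}\right)\right) - 1\right) \left(-871\right) = \left(\left(1 - -1\right) - 1\right) \left(-871\right) = \left(\left(1 + 1\right) - 1\right) \left(-871\right) = \left(2 - 1\right) \left(-871\right) = 1 \left(-871\right) = -871$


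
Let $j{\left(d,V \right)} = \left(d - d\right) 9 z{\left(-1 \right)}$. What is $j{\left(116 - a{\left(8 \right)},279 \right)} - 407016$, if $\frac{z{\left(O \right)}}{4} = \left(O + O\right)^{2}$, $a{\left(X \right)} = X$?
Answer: $-407016$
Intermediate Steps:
$z{\left(O \right)} = 16 O^{2}$ ($z{\left(O \right)} = 4 \left(O + O\right)^{2} = 4 \left(2 O\right)^{2} = 4 \cdot 4 O^{2} = 16 O^{2}$)
$j{\left(d,V \right)} = 0$ ($j{\left(d,V \right)} = \left(d - d\right) 9 \cdot 16 \left(-1\right)^{2} = 0 \cdot 9 \cdot 16 \cdot 1 = 0 \cdot 16 = 0$)
$j{\left(116 - a{\left(8 \right)},279 \right)} - 407016 = 0 - 407016 = -407016$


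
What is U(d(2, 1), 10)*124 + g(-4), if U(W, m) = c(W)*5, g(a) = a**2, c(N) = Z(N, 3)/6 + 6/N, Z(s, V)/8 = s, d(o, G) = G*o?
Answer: 10588/3 ≈ 3529.3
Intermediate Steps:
Z(s, V) = 8*s
c(N) = 6/N + 4*N/3 (c(N) = (8*N)/6 + 6/N = (8*N)*(1/6) + 6/N = 4*N/3 + 6/N = 6/N + 4*N/3)
U(W, m) = 30/W + 20*W/3 (U(W, m) = (6/W + 4*W/3)*5 = 30/W + 20*W/3)
U(d(2, 1), 10)*124 + g(-4) = (30/((1*2)) + 20*(1*2)/3)*124 + (-4)**2 = (30/2 + (20/3)*2)*124 + 16 = (30*(1/2) + 40/3)*124 + 16 = (15 + 40/3)*124 + 16 = (85/3)*124 + 16 = 10540/3 + 16 = 10588/3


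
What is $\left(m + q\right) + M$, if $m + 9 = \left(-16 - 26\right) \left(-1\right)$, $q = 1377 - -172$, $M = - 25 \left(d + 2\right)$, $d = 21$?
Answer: $1007$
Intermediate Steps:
$M = -575$ ($M = - 25 \left(21 + 2\right) = \left(-25\right) 23 = -575$)
$q = 1549$ ($q = 1377 + 172 = 1549$)
$m = 33$ ($m = -9 + \left(-16 - 26\right) \left(-1\right) = -9 - -42 = -9 + 42 = 33$)
$\left(m + q\right) + M = \left(33 + 1549\right) - 575 = 1582 - 575 = 1007$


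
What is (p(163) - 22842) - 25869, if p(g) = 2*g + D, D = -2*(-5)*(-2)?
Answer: -48405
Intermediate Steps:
D = -20 (D = 10*(-2) = -20)
p(g) = -20 + 2*g (p(g) = 2*g - 20 = -20 + 2*g)
(p(163) - 22842) - 25869 = ((-20 + 2*163) - 22842) - 25869 = ((-20 + 326) - 22842) - 25869 = (306 - 22842) - 25869 = -22536 - 25869 = -48405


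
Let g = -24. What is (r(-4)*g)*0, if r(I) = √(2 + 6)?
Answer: 0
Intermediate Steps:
r(I) = 2*√2 (r(I) = √8 = 2*√2)
(r(-4)*g)*0 = ((2*√2)*(-24))*0 = -48*√2*0 = 0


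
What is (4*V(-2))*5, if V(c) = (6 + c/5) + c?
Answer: 72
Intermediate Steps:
V(c) = 6 + 6*c/5 (V(c) = (6 + c*(1/5)) + c = (6 + c/5) + c = 6 + 6*c/5)
(4*V(-2))*5 = (4*(6 + (6/5)*(-2)))*5 = (4*(6 - 12/5))*5 = (4*(18/5))*5 = (72/5)*5 = 72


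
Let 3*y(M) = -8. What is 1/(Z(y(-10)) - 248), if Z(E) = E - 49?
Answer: -3/899 ≈ -0.0033370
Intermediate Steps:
y(M) = -8/3 (y(M) = (⅓)*(-8) = -8/3)
Z(E) = -49 + E
1/(Z(y(-10)) - 248) = 1/((-49 - 8/3) - 248) = 1/(-155/3 - 248) = 1/(-899/3) = -3/899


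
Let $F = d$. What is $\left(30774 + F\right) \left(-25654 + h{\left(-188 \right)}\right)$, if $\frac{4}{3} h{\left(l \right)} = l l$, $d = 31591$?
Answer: $53259710$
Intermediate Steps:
$F = 31591$
$h{\left(l \right)} = \frac{3 l^{2}}{4}$ ($h{\left(l \right)} = \frac{3 l l}{4} = \frac{3 l^{2}}{4}$)
$\left(30774 + F\right) \left(-25654 + h{\left(-188 \right)}\right) = \left(30774 + 31591\right) \left(-25654 + \frac{3 \left(-188\right)^{2}}{4}\right) = 62365 \left(-25654 + \frac{3}{4} \cdot 35344\right) = 62365 \left(-25654 + 26508\right) = 62365 \cdot 854 = 53259710$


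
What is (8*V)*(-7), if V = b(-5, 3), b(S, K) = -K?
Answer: 168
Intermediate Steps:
V = -3 (V = -1*3 = -3)
(8*V)*(-7) = (8*(-3))*(-7) = -24*(-7) = 168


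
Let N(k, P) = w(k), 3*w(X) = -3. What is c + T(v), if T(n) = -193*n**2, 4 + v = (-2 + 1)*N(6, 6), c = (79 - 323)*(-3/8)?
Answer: -3291/2 ≈ -1645.5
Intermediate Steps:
w(X) = -1 (w(X) = (1/3)*(-3) = -1)
N(k, P) = -1
c = 183/2 (c = -(-732)/8 = -244*(-3/8) = 183/2 ≈ 91.500)
v = -3 (v = -4 + (-2 + 1)*(-1) = -4 - 1*(-1) = -4 + 1 = -3)
c + T(v) = 183/2 - 193*(-3)**2 = 183/2 - 193*9 = 183/2 - 1737 = -3291/2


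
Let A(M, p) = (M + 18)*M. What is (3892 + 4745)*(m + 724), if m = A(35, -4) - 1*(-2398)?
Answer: 42986349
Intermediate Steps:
A(M, p) = M*(18 + M) (A(M, p) = (18 + M)*M = M*(18 + M))
m = 4253 (m = 35*(18 + 35) - 1*(-2398) = 35*53 + 2398 = 1855 + 2398 = 4253)
(3892 + 4745)*(m + 724) = (3892 + 4745)*(4253 + 724) = 8637*4977 = 42986349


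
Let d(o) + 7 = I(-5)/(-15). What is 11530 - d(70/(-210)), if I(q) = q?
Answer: 34610/3 ≈ 11537.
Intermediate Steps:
d(o) = -20/3 (d(o) = -7 - 5/(-15) = -7 - 5*(-1/15) = -7 + ⅓ = -20/3)
11530 - d(70/(-210)) = 11530 - 1*(-20/3) = 11530 + 20/3 = 34610/3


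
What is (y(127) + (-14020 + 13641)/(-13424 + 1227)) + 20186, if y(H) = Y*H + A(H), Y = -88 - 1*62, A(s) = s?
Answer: 15405190/12197 ≈ 1263.0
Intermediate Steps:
Y = -150 (Y = -88 - 62 = -150)
y(H) = -149*H (y(H) = -150*H + H = -149*H)
(y(127) + (-14020 + 13641)/(-13424 + 1227)) + 20186 = (-149*127 + (-14020 + 13641)/(-13424 + 1227)) + 20186 = (-18923 - 379/(-12197)) + 20186 = (-18923 - 379*(-1/12197)) + 20186 = (-18923 + 379/12197) + 20186 = -230803452/12197 + 20186 = 15405190/12197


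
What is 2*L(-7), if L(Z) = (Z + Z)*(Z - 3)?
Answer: 280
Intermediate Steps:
L(Z) = 2*Z*(-3 + Z) (L(Z) = (2*Z)*(-3 + Z) = 2*Z*(-3 + Z))
2*L(-7) = 2*(2*(-7)*(-3 - 7)) = 2*(2*(-7)*(-10)) = 2*140 = 280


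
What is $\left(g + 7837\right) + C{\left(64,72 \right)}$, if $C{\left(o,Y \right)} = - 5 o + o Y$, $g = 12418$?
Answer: $24543$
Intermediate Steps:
$C{\left(o,Y \right)} = - 5 o + Y o$
$\left(g + 7837\right) + C{\left(64,72 \right)} = \left(12418 + 7837\right) + 64 \left(-5 + 72\right) = 20255 + 64 \cdot 67 = 20255 + 4288 = 24543$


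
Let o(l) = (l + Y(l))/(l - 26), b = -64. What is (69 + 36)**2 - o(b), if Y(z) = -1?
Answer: 198437/18 ≈ 11024.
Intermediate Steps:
o(l) = (-1 + l)/(-26 + l) (o(l) = (l - 1)/(l - 26) = (-1 + l)/(-26 + l))
(69 + 36)**2 - o(b) = (69 + 36)**2 - (-1 - 64)/(-26 - 64) = 105**2 - (-65)/(-90) = 11025 - (-1)*(-65)/90 = 11025 - 1*13/18 = 11025 - 13/18 = 198437/18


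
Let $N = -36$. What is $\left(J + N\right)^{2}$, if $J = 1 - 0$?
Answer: $1225$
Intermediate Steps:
$J = 1$ ($J = 1 + 0 = 1$)
$\left(J + N\right)^{2} = \left(1 - 36\right)^{2} = \left(-35\right)^{2} = 1225$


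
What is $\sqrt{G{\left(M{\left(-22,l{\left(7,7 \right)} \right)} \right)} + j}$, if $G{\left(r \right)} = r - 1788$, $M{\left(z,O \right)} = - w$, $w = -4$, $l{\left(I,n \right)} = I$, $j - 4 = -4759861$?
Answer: $i \sqrt{4761641} \approx 2182.1 i$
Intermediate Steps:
$j = -4759857$ ($j = 4 - 4759861 = -4759857$)
$M{\left(z,O \right)} = 4$ ($M{\left(z,O \right)} = \left(-1\right) \left(-4\right) = 4$)
$G{\left(r \right)} = -1788 + r$
$\sqrt{G{\left(M{\left(-22,l{\left(7,7 \right)} \right)} \right)} + j} = \sqrt{\left(-1788 + 4\right) - 4759857} = \sqrt{-1784 - 4759857} = \sqrt{-4761641} = i \sqrt{4761641}$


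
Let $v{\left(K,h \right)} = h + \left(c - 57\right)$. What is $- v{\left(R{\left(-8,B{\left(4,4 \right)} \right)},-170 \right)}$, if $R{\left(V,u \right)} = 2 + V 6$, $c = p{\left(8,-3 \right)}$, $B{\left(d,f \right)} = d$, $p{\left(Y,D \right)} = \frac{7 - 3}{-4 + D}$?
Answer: $\frac{1593}{7} \approx 227.57$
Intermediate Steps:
$p{\left(Y,D \right)} = \frac{4}{-4 + D}$
$c = - \frac{4}{7}$ ($c = \frac{4}{-4 - 3} = \frac{4}{-7} = 4 \left(- \frac{1}{7}\right) = - \frac{4}{7} \approx -0.57143$)
$R{\left(V,u \right)} = 2 + 6 V$
$v{\left(K,h \right)} = - \frac{403}{7} + h$ ($v{\left(K,h \right)} = h - \frac{403}{7} = - \frac{403}{7} + h$)
$- v{\left(R{\left(-8,B{\left(4,4 \right)} \right)},-170 \right)} = - (- \frac{403}{7} - 170) = \left(-1\right) \left(- \frac{1593}{7}\right) = \frac{1593}{7}$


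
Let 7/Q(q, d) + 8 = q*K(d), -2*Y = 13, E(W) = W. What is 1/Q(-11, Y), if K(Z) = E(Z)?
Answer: 127/14 ≈ 9.0714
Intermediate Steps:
Y = -13/2 (Y = -½*13 = -13/2 ≈ -6.5000)
K(Z) = Z
Q(q, d) = 7/(-8 + d*q) (Q(q, d) = 7/(-8 + q*d) = 7/(-8 + d*q))
1/Q(-11, Y) = 1/(7/(-8 - 13/2*(-11))) = 1/(7/(-8 + 143/2)) = 1/(7/(127/2)) = 1/(7*(2/127)) = 1/(14/127) = 127/14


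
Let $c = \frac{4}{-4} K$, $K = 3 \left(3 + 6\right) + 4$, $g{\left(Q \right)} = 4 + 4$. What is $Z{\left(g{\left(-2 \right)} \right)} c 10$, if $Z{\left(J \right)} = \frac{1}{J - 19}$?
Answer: $\frac{310}{11} \approx 28.182$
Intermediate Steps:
$g{\left(Q \right)} = 8$
$Z{\left(J \right)} = \frac{1}{-19 + J}$
$K = 31$ ($K = 3 \cdot 9 + 4 = 27 + 4 = 31$)
$c = -31$ ($c = \frac{4}{-4} \cdot 31 = 4 \left(- \frac{1}{4}\right) 31 = \left(-1\right) 31 = -31$)
$Z{\left(g{\left(-2 \right)} \right)} c 10 = \frac{\left(-31\right) 10}{-19 + 8} = \frac{1}{-11} \left(-310\right) = \left(- \frac{1}{11}\right) \left(-310\right) = \frac{310}{11}$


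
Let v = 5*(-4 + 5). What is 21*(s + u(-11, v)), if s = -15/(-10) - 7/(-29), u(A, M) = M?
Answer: 8211/58 ≈ 141.57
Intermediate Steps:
v = 5 (v = 5*1 = 5)
s = 101/58 (s = -15*(-1/10) - 7*(-1/29) = 3/2 + 7/29 = 101/58 ≈ 1.7414)
21*(s + u(-11, v)) = 21*(101/58 + 5) = 21*(391/58) = 8211/58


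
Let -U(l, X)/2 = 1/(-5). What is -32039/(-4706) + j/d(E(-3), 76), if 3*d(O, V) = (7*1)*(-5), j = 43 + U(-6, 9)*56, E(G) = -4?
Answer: 990239/823550 ≈ 1.2024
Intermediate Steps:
U(l, X) = 2/5 (U(l, X) = -2/(-5) = -2*(-1/5) = 2/5)
j = 327/5 (j = 43 + (2/5)*56 = 43 + 112/5 = 327/5 ≈ 65.400)
d(O, V) = -35/3 (d(O, V) = ((7*1)*(-5))/3 = (7*(-5))/3 = (1/3)*(-35) = -35/3)
-32039/(-4706) + j/d(E(-3), 76) = -32039/(-4706) + 327/(5*(-35/3)) = -32039*(-1/4706) + (327/5)*(-3/35) = 32039/4706 - 981/175 = 990239/823550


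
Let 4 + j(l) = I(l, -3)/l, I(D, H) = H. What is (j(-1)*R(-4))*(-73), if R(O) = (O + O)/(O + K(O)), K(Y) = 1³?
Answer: 584/3 ≈ 194.67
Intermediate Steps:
K(Y) = 1
R(O) = 2*O/(1 + O) (R(O) = (O + O)/(O + 1) = (2*O)/(1 + O) = 2*O/(1 + O))
j(l) = -4 - 3/l
(j(-1)*R(-4))*(-73) = ((-4 - 3/(-1))*(2*(-4)/(1 - 4)))*(-73) = ((-4 - 3*(-1))*(2*(-4)/(-3)))*(-73) = ((-4 + 3)*(2*(-4)*(-⅓)))*(-73) = -1*8/3*(-73) = -8/3*(-73) = 584/3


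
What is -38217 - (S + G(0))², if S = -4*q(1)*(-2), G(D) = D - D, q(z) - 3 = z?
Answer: -39241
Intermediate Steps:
q(z) = 3 + z
G(D) = 0
S = 32 (S = -4*(3 + 1)*(-2) = -4*4*(-2) = -16*(-2) = 32)
-38217 - (S + G(0))² = -38217 - (32 + 0)² = -38217 - 1*32² = -38217 - 1*1024 = -38217 - 1024 = -39241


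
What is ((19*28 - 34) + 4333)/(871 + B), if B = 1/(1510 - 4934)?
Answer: 16541344/2982303 ≈ 5.5465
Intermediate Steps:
B = -1/3424 (B = 1/(-3424) = -1/3424 ≈ -0.00029206)
((19*28 - 34) + 4333)/(871 + B) = ((19*28 - 34) + 4333)/(871 - 1/3424) = ((532 - 34) + 4333)/(2982303/3424) = (498 + 4333)*(3424/2982303) = 4831*(3424/2982303) = 16541344/2982303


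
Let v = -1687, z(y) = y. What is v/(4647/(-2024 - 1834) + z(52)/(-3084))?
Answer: 1672670622/1210997 ≈ 1381.2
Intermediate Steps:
v/(4647/(-2024 - 1834) + z(52)/(-3084)) = -1687/(4647/(-2024 - 1834) + 52/(-3084)) = -1687/(4647/(-3858) + 52*(-1/3084)) = -1687/(4647*(-1/3858) - 13/771) = -1687/(-1549/1286 - 13/771) = -1687/(-1210997/991506) = -1687*(-991506/1210997) = 1672670622/1210997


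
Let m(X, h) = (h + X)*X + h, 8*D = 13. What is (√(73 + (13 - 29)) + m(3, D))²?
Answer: 1189/4 + 31*√57 ≈ 531.29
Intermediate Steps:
D = 13/8 (D = (⅛)*13 = 13/8 ≈ 1.6250)
m(X, h) = h + X*(X + h) (m(X, h) = (X + h)*X + h = X*(X + h) + h = h + X*(X + h))
(√(73 + (13 - 29)) + m(3, D))² = (√(73 + (13 - 29)) + (13/8 + 3² + 3*(13/8)))² = (√(73 - 16) + (13/8 + 9 + 39/8))² = (√57 + 31/2)² = (31/2 + √57)²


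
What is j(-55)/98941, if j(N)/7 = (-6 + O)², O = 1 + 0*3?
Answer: 175/98941 ≈ 0.0017687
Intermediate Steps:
O = 1 (O = 1 + 0 = 1)
j(N) = 175 (j(N) = 7*(-6 + 1)² = 7*(-5)² = 7*25 = 175)
j(-55)/98941 = 175/98941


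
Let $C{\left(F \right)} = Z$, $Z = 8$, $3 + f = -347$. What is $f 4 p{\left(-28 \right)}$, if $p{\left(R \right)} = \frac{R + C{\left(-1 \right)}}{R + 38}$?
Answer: $2800$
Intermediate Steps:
$f = -350$ ($f = -3 - 347 = -350$)
$C{\left(F \right)} = 8$
$p{\left(R \right)} = \frac{8 + R}{38 + R}$ ($p{\left(R \right)} = \frac{R + 8}{R + 38} = \frac{8 + R}{38 + R}$)
$f 4 p{\left(-28 \right)} = \left(-350\right) 4 \frac{8 - 28}{38 - 28} = - 1400 \cdot \frac{1}{10} \left(-20\right) = \left(-1400\right) \left(-2\right) = 2800$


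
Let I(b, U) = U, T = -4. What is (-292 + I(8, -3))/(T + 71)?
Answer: -295/67 ≈ -4.4030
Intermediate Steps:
(-292 + I(8, -3))/(T + 71) = (-292 - 3)/(-4 + 71) = -295/67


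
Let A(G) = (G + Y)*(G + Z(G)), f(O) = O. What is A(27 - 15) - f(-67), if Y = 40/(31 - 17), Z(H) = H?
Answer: 2965/7 ≈ 423.57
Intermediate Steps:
Y = 20/7 (Y = 40/14 = 40*(1/14) = 20/7 ≈ 2.8571)
A(G) = 2*G*(20/7 + G) (A(G) = (G + 20/7)*(G + G) = (20/7 + G)*(2*G) = 2*G*(20/7 + G))
A(27 - 15) - f(-67) = 2*(27 - 15)*(20 + 7*(27 - 15))/7 - 1*(-67) = (2/7)*12*(20 + 7*12) + 67 = (2/7)*12*(20 + 84) + 67 = (2/7)*12*104 + 67 = 2496/7 + 67 = 2965/7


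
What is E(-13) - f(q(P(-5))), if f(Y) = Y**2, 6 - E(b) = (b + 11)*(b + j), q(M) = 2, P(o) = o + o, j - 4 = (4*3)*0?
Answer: -16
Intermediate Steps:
j = 4 (j = 4 + (4*3)*0 = 4 + 12*0 = 4 + 0 = 4)
P(o) = 2*o
E(b) = 6 - (4 + b)*(11 + b) (E(b) = 6 - (b + 11)*(b + 4) = 6 - (11 + b)*(4 + b) = 6 - (4 + b)*(11 + b))
E(-13) - f(q(P(-5))) = (-38 - 1*(-13)**2 - 15*(-13)) - 1*2**2 = (-38 - 1*169 + 195) - 1*4 = (-38 - 169 + 195) - 4 = -12 - 4 = -16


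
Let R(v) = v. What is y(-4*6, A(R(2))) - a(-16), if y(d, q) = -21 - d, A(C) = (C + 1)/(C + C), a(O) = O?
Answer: 19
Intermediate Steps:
A(C) = (1 + C)/(2*C) (A(C) = (1 + C)/((2*C)) = (1 + C)*(1/(2*C)) = (1 + C)/(2*C))
y(-4*6, A(R(2))) - a(-16) = (-21 - (-4)*6) - 1*(-16) = (-21 - 1*(-24)) + 16 = (-21 + 24) + 16 = 3 + 16 = 19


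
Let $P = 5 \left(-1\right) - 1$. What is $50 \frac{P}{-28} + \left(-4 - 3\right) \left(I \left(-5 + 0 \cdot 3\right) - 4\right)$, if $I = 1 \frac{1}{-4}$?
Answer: $\frac{839}{28} \approx 29.964$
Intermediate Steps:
$P = -6$ ($P = -5 - 1 = -6$)
$I = - \frac{1}{4}$ ($I = 1 \left(- \frac{1}{4}\right) = - \frac{1}{4} \approx -0.25$)
$50 \frac{P}{-28} + \left(-4 - 3\right) \left(I \left(-5 + 0 \cdot 3\right) - 4\right) = 50 \left(- \frac{6}{-28}\right) + \left(-4 - 3\right) \left(- \frac{-5 + 0 \cdot 3}{4} - 4\right) = 50 \left(\left(-6\right) \left(- \frac{1}{28}\right)\right) - 7 \left(- \frac{-5 + 0}{4} - 4\right) = 50 \cdot \frac{3}{14} - 7 \left(\left(- \frac{1}{4}\right) \left(-5\right) - 4\right) = \frac{75}{7} - 7 \left(\frac{5}{4} - 4\right) = \frac{75}{7} - - \frac{77}{4} = \frac{75}{7} + \frac{77}{4} = \frac{839}{28}$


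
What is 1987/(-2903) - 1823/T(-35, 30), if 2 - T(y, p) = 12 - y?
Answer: 5202754/130635 ≈ 39.827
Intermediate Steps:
T(y, p) = -10 + y (T(y, p) = 2 - (12 - y) = 2 + (-12 + y) = -10 + y)
1987/(-2903) - 1823/T(-35, 30) = 1987/(-2903) - 1823/(-10 - 35) = 1987*(-1/2903) - 1823/(-45) = -1987/2903 - 1823*(-1/45) = -1987/2903 + 1823/45 = 5202754/130635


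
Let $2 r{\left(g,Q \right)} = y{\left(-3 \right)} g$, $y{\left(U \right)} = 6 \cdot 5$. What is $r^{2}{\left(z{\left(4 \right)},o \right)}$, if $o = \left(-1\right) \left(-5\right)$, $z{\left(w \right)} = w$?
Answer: $3600$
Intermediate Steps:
$y{\left(U \right)} = 30$
$o = 5$
$r{\left(g,Q \right)} = 15 g$ ($r{\left(g,Q \right)} = \frac{30 g}{2} = 15 g$)
$r^{2}{\left(z{\left(4 \right)},o \right)} = \left(15 \cdot 4\right)^{2} = 60^{2} = 3600$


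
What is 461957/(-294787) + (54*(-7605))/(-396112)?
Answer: -30963266947/58384334072 ≈ -0.53034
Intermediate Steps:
461957/(-294787) + (54*(-7605))/(-396112) = 461957*(-1/294787) - 410670*(-1/396112) = -461957/294787 + 205335/198056 = -30963266947/58384334072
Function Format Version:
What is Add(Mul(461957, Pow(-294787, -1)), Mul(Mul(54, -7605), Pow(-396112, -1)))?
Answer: Rational(-30963266947, 58384334072) ≈ -0.53034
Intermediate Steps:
Add(Mul(461957, Pow(-294787, -1)), Mul(Mul(54, -7605), Pow(-396112, -1))) = Add(Mul(461957, Rational(-1, 294787)), Mul(-410670, Rational(-1, 396112))) = Add(Rational(-461957, 294787), Rational(205335, 198056)) = Rational(-30963266947, 58384334072)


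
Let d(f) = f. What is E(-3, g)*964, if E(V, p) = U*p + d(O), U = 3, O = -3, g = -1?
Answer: -5784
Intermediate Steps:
E(V, p) = -3 + 3*p (E(V, p) = 3*p - 3 = -3 + 3*p)
E(-3, g)*964 = (-3 + 3*(-1))*964 = (-3 - 3)*964 = -6*964 = -5784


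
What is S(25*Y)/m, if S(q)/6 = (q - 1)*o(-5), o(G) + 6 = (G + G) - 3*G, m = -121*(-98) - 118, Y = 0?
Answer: 3/5870 ≈ 0.00051107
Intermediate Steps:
m = 11740 (m = 11858 - 118 = 11740)
o(G) = -6 - G (o(G) = -6 + ((G + G) - 3*G) = -6 + (2*G - 3*G) = -6 - G)
S(q) = 6 - 6*q (S(q) = 6*((q - 1)*(-6 - 1*(-5))) = 6*((-1 + q)*(-6 + 5)) = 6*((-1 + q)*(-1)) = 6*(1 - q) = 6 - 6*q)
S(25*Y)/m = (6 - 150*0)/11740 = (6 - 6*0)*(1/11740) = (6 + 0)*(1/11740) = 6*(1/11740) = 3/5870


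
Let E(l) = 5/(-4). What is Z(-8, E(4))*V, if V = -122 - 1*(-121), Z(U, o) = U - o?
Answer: 27/4 ≈ 6.7500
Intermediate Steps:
E(l) = -5/4 (E(l) = 5*(-¼) = -5/4)
V = -1 (V = -122 + 121 = -1)
Z(-8, E(4))*V = (-8 - 1*(-5/4))*(-1) = (-8 + 5/4)*(-1) = -27/4*(-1) = 27/4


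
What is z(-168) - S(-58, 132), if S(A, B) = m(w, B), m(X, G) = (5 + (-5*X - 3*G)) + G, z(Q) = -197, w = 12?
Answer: 122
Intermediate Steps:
m(X, G) = 5 - 5*X - 2*G (m(X, G) = (5 - 5*X - 3*G) + G = 5 - 5*X - 2*G)
S(A, B) = -55 - 2*B (S(A, B) = 5 - 5*12 - 2*B = 5 - 60 - 2*B = -55 - 2*B)
z(-168) - S(-58, 132) = -197 - (-55 - 2*132) = -197 - (-55 - 264) = -197 - 1*(-319) = -197 + 319 = 122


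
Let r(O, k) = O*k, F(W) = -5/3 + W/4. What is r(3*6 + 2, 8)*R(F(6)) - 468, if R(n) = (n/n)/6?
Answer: -1324/3 ≈ -441.33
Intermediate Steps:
F(W) = -5/3 + W/4 (F(W) = -5*⅓ + W*(¼) = -5/3 + W/4)
R(n) = ⅙ (R(n) = 1*(⅙) = ⅙)
r(3*6 + 2, 8)*R(F(6)) - 468 = ((3*6 + 2)*8)*(⅙) - 468 = ((18 + 2)*8)*(⅙) - 468 = (20*8)*(⅙) - 468 = 160*(⅙) - 468 = 80/3 - 468 = -1324/3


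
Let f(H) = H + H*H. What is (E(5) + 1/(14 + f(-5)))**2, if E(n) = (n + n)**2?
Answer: 11566801/1156 ≈ 10006.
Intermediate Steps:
f(H) = H + H**2
E(n) = 4*n**2 (E(n) = (2*n)**2 = 4*n**2)
(E(5) + 1/(14 + f(-5)))**2 = (4*5**2 + 1/(14 - 5*(1 - 5)))**2 = (4*25 + 1/(14 - 5*(-4)))**2 = (100 + 1/(14 + 20))**2 = (100 + 1/34)**2 = (3401/34)**2 = 11566801/1156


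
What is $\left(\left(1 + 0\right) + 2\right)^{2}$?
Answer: $9$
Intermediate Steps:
$\left(\left(1 + 0\right) + 2\right)^{2} = \left(1 + 2\right)^{2} = 3^{2} = 9$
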